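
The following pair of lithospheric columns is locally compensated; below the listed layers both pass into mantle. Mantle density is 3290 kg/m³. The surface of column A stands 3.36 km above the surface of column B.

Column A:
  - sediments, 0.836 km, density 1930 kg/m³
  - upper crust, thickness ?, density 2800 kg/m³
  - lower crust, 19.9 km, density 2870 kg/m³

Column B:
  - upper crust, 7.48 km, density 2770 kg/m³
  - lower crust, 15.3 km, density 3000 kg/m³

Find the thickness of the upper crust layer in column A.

20.2 km

Take the compensation level at the base of the deeper column (depth z_c below the surface of column A) and equate Σ ρ_i t_i down to z_c; mantle fills any gap and the z_c terms cancel.
Column A: 0.836×1930 + x×2800 + 19.9×2870 + (z_c − 20.736 − x)×3290
Column B: 3.36×0 + 7.48×2770 + 15.3×3000 + (z_c − 3.36 − 22.78)×3290
The z_c×3290 term appears on both sides and cancels. Collect the known terms of each column as K = Σ(ρt)_known − 3290 × (depth of known layers): K_A = 58726.48 − 3290×20.736 = −9494.96; K_B = 66619.6 − 3290×(3.36 + 22.78) = −19381.
Balance: K_A − x×(3290 − 2800) = K_B, so x = (K_A − K_B)/(3290 − 2800) = 9886.04/490 = 20.2 km.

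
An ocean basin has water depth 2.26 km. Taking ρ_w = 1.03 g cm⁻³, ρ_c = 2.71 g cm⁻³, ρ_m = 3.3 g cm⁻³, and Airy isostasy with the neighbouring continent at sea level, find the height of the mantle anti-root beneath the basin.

6.44 km

In Airy isostatic equilibrium: replacing crust with seawater at the top is compensated by replacing crust with mantle at the base: d (ρ_c − ρ_w) = a (ρ_m − ρ_c).
a = d (ρ_c − ρ_w)/(ρ_m − ρ_c) = 2.26 km × 1.68/0.59 = 6.44 km.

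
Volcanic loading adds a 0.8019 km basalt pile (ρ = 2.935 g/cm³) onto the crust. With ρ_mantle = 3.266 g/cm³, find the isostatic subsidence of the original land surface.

0.721 km

Subaerial loading: s = t ρ_load / ρ_m.
s = 0.8019 km × 2.935/3.266 = 0.721 km.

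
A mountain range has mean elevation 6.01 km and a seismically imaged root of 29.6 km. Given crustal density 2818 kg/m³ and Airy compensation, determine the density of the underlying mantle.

Airy balance: ρ_c h = (ρ_m − ρ_c) r → ρ_m = ρ_c (1 + h/r).
ρ_m = 2818 × (1 + 6.01 km/29.6 km) = 3390 kg/m³.

3390 kg/m³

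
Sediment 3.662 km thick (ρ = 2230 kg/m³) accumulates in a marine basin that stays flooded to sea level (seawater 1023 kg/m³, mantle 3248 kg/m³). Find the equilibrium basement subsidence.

Submarine loading: the sediment displaces seawater, and the subsidence is in turn flooded, so s (ρ_m − ρ_w) = t (ρ_sed − ρ_w).
s = 3.662 km × (2230 − 1023) / (3248 − 1023) = 1.99 km.

1.99 km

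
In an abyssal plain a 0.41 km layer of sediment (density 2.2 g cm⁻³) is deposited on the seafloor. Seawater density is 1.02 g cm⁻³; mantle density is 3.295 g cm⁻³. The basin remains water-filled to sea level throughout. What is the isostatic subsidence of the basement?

0.213 km

Submarine loading: the sediment displaces seawater, and the subsidence is in turn flooded, so s (ρ_m − ρ_w) = t (ρ_sed − ρ_w).
s = 0.41 km × (2.2 − 1.02) / (3.295 − 1.02) = 0.213 km.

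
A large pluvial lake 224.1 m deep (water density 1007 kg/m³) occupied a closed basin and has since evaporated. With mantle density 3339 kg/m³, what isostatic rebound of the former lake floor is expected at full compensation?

67.6 m

u = d ρ_w/ρ_m = 224.1 m × 1007/3339 = 67.6 m.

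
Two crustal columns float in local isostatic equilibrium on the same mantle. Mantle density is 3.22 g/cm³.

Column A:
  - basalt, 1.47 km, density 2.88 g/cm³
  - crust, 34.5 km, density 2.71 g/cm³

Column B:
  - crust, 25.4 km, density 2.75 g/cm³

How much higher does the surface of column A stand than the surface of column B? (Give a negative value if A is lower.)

1.91 km

For any compensation level in the mantle, the mantle terms cancel and isostasy reduces to e = (Σt_A − Σt_B) − (Σ(ρt)_A − Σ(ρt)_B) / ρ_m.
Σt_A = 35.97 km; Σt_B = 25.4 km; Σ(ρt)_A = 97.7286; Σ(ρt)_B = 69.85 (in km·g/cm³).
e = (35.97 − 25.4) − (97.7286 − 69.85) / 3.22 = 1.91 km.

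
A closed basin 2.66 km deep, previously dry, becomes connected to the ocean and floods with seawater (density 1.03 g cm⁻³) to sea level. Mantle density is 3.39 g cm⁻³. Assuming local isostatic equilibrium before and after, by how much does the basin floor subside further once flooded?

1.16 km

After flooding the water column is d + s deep. Its weight must equal the weight of mantle displaced by the extra subsidence s: (d + s) ρ_w = s ρ_m.
s = d ρ_w / (ρ_m − ρ_w) = 2.66 km × 1.03/(3.39 − 1.03) = 1.16 km.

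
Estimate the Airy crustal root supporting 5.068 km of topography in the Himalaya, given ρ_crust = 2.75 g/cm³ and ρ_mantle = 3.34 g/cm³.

23.6 km

Isostatic balance requires: the weight of the topography is balanced by the buoyancy of the root, ρ_c h = (ρ_m − ρ_c) r.
r = h · ρ_c / (ρ_m − ρ_c) = 5.068 km × 2.75 / (3.34 − 2.75) = 23.6 km.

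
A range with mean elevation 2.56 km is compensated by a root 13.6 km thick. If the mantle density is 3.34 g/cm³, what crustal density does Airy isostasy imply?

ρ_c h = (ρ_m − ρ_c) r → ρ_c (h + r) = ρ_m r → ρ_c = ρ_m r / (h + r).
ρ_c = 3.34 × 13.6 km / (2.56 km + 13.6 km) = 2.81 g/cm³.

2.81 g/cm³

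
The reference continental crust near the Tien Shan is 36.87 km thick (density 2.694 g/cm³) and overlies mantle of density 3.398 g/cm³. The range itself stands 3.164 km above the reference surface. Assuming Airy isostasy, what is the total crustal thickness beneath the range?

Root depth r = h ρ_c / (ρ_m − ρ_c) = 3.164 km × 2.694 / 0.704 = 12.11 km.
Total thickness = T + h + r = 36.87 km + 3.164 km + 12.11 km = 52.1 km.

52.1 km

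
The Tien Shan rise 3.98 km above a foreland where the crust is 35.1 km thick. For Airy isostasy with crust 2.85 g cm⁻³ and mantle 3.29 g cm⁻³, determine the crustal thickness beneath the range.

Root depth r = h ρ_c / (ρ_m − ρ_c) = 3.98 km × 2.85 / 0.44 = 25.78 km.
Total thickness = T + h + r = 35.1 km + 3.98 km + 25.78 km = 64.9 km.

64.9 km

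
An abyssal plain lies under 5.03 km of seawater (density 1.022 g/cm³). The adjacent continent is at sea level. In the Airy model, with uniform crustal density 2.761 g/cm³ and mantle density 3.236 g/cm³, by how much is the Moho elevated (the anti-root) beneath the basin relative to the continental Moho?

For local isostatic compensation: replacing crust with seawater at the top is compensated by replacing crust with mantle at the base: d (ρ_c − ρ_w) = a (ρ_m − ρ_c).
a = d (ρ_c − ρ_w)/(ρ_m − ρ_c) = 5.03 km × 1.739/0.475 = 18.4 km.

18.4 km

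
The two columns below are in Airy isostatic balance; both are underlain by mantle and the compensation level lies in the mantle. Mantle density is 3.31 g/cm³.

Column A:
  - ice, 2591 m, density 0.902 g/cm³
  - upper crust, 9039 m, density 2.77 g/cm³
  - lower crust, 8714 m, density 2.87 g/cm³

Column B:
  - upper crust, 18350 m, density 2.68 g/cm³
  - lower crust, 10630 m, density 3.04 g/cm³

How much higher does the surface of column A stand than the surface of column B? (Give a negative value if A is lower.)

For any compensation level in the mantle, the mantle terms cancel and isostasy reduces to e = (Σt_A − Σt_B) − (Σ(ρt)_A − Σ(ρt)_B) / ρ_m.
Σt_A = 20344 m; Σt_B = 28980 m; Σ(ρt)_A = 52384.292; Σ(ρt)_B = 81493.2 (in m·g/cm³).
e = (20344 − 28980) − (52384.292 − 81493.2) / 3.31 = 158 m.

158 m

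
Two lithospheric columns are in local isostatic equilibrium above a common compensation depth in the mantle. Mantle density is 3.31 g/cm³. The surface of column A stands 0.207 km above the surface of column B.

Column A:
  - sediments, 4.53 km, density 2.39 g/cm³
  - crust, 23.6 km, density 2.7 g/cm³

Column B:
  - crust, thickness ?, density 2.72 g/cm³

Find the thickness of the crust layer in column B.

30.3 km

Take the compensation level at the base of the deeper column (depth z_c below the surface of column A) and equate Σ ρ_i t_i down to z_c; mantle fills any gap and the z_c terms cancel.
Column A: 4.53×2.39 + 23.6×2.7 + (z_c − 28.13)×3.31
Column B: 0.207×0 + x×2.72 + (z_c − 0.207 − 0 − x)×3.31
The z_c×3.31 term appears on both sides and cancels. Collect the known terms of each column as K = Σ(ρt)_known − 3.31 × (depth of known layers): K_A = 74.5467 − 3.31×28.13 = −18.5636; K_B = 0 − 3.31×(0.207 + 0) = −0.68517.
Balance: K_A = K_B − x×(3.31 − 2.72), so x = (K_B − K_A)/(3.31 − 2.72) = 17.8784/0.59 = 30.3 km.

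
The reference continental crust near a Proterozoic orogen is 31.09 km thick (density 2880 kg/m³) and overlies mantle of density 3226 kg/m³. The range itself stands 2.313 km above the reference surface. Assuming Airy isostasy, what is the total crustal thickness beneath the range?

Root depth r = h ρ_c / (ρ_m − ρ_c) = 2.313 km × 2880 / 346 = 19.25 km.
Total thickness = T + h + r = 31.09 km + 2.313 km + 19.25 km = 52.7 km.

52.7 km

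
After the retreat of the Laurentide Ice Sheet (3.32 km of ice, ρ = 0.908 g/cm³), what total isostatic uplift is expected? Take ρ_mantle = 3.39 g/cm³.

Removing the load lets mantle flow back in; uplift u satisfies ρ_ice t = ρ_m u.
u = t ρ_ice/ρ_m = 3.32 km × 0.908/3.39 = 0.889 km.

0.889 km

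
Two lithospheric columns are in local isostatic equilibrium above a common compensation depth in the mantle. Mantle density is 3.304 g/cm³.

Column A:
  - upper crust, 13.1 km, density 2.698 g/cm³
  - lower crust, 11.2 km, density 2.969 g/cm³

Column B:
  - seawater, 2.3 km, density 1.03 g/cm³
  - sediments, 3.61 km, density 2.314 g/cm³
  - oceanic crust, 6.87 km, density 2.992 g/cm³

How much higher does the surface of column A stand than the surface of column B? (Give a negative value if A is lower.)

For any compensation level in the mantle, the mantle terms cancel and isostasy reduces to e = (Σt_A − Σt_B) − (Σ(ρt)_A − Σ(ρt)_B) / ρ_m.
Σt_A = 24.3 km; Σt_B = 12.78 km; Σ(ρt)_A = 68.5966; Σ(ρt)_B = 31.27758 (in km·g/cm³).
e = (24.3 − 12.78) − (68.5966 − 31.27758) / 3.304 = 0.225 km.

0.225 km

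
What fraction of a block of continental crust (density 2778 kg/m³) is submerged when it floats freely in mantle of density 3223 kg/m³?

0.862

Submerged fraction = ρ_obj/ρ_fluid = 2778/3223 = 0.862.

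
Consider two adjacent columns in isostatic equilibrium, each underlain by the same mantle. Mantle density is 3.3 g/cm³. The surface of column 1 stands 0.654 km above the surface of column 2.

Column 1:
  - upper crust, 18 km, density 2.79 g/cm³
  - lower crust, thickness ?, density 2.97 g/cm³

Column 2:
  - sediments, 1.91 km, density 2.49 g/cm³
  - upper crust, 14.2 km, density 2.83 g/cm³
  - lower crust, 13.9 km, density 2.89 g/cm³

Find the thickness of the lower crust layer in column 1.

20.9 km

Take the compensation level at the base of the deeper column (depth z_c below the surface of column 1) and equate Σ ρ_i t_i down to z_c; mantle fills any gap and the z_c terms cancel.
Column 1: 18×2.79 + x×2.97 + (z_c − 18 − x)×3.3
Column 2: 0.654×0 + 1.91×2.49 + 14.2×2.83 + 13.9×2.89 + (z_c − 0.654 − 30.01)×3.3
The z_c×3.3 term appears on both sides and cancels. Collect the known terms of each column as K = Σ(ρt)_known − 3.3 × (depth of known layers): K_1 = 50.22 − 3.3×18 = −9.18; K_2 = 85.1129 − 3.3×(0.654 + 30.01) = −16.0783.
Balance: K_1 − x×(3.3 − 2.97) = K_2, so x = (K_1 − K_2)/(3.3 − 2.97) = 6.8983/0.33 = 20.9 km.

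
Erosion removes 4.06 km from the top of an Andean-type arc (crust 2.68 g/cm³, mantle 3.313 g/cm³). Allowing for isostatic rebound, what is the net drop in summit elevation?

Rebound u = e ρ_c/ρ_m = 4.06 km × 2.68/3.313 = 3.284 km.
Net surface drop = e − u = 4.06 km − 3.284 km = e (ρ_m − ρ_c)/ρ_m = 0.776 km.

0.776 km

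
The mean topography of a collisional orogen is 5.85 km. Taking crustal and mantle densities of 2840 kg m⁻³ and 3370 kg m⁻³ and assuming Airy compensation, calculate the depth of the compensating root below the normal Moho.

In Airy isostatic equilibrium: the weight of the topography is balanced by the buoyancy of the root, ρ_c h = (ρ_m − ρ_c) r.
r = h · ρ_c / (ρ_m − ρ_c) = 5.85 km × 2840 / (3370 − 2840) = 31.3 km.

31.3 km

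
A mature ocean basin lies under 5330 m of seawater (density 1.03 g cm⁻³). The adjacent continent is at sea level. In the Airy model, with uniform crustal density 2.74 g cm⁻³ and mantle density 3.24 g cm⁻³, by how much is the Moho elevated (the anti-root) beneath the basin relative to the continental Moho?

Isostatic balance requires: replacing crust with seawater at the top is compensated by replacing crust with mantle at the base: d (ρ_c − ρ_w) = a (ρ_m − ρ_c).
a = d (ρ_c − ρ_w)/(ρ_m − ρ_c) = 5330 m × 1.71/0.5 = 18200 m.

18200 m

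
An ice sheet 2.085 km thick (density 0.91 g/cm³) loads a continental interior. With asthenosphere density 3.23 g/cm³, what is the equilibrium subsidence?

0.587 km

For local isostatic compensation: the ice load ρ_ice t is balanced by mantle displaced below, ρ_m s.
s = t ρ_ice / ρ_m = 2.085 km × 0.91/3.23 = 0.587 km.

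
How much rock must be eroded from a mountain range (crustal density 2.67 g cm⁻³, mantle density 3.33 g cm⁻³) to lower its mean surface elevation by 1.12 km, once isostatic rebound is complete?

5.65 km

Net drop Δ = e − u = e − e ρ_c/ρ_m = e (ρ_m − ρ_c)/ρ_m.
e = Δ ρ_m/(ρ_m − ρ_c) = 1.12 km × 3.33/0.66 = 5.65 km.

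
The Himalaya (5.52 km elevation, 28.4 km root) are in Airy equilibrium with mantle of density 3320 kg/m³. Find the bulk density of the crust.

2780 kg/m³

ρ_c h = (ρ_m − ρ_c) r → ρ_c (h + r) = ρ_m r → ρ_c = ρ_m r / (h + r).
ρ_c = 3320 × 28.4 km / (5.52 km + 28.4 km) = 2780 kg/m³.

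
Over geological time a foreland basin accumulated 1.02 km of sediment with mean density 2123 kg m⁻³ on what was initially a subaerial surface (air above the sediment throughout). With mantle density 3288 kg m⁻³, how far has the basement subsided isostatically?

0.659 km

Subaerial load: s = t ρ_sed / ρ_m = 1.02 km × 2123/3288 = 0.659 km.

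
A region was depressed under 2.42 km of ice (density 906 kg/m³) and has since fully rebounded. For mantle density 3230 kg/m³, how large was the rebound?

0.679 km

Removing the load lets mantle flow back in; uplift u satisfies ρ_ice t = ρ_m u.
u = t ρ_ice/ρ_m = 2.42 km × 906/3230 = 0.679 km.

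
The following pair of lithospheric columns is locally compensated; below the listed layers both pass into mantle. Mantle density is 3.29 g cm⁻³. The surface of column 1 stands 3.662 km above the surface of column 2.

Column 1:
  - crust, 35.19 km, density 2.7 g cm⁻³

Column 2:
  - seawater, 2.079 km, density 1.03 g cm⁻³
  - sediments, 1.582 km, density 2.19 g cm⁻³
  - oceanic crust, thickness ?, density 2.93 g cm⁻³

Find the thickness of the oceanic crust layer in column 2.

Take the compensation level at the base of the deeper column (depth z_c below the surface of column 1) and equate Σ ρ_i t_i down to z_c; mantle fills any gap and the z_c terms cancel.
Column 1: 35.19×2.7 + (z_c − 35.19)×3.29
Column 2: 3.662×0 + 2.079×1.03 + 1.582×2.19 + x×2.93 + (z_c − 3.662 − 3.661 − x)×3.29
The z_c×3.29 term appears on both sides and cancels. Collect the known terms of each column as K = Σ(ρt)_known − 3.29 × (depth of known layers): K_1 = 95.013 − 3.29×35.19 = −20.7621; K_2 = 5.60595 − 3.29×(3.662 + 3.661) = −18.48672.
Balance: K_1 = K_2 − x×(3.29 − 2.93), so x = (K_2 − K_1)/(3.29 − 2.93) = 2.27538/0.36 = 6.32 km.

6.32 km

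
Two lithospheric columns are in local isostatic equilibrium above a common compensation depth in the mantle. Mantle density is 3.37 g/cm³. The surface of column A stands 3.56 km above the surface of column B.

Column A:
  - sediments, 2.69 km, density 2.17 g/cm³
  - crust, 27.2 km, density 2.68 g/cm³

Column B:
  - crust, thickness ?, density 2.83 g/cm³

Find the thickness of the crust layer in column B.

Take the compensation level at the base of the deeper column (depth z_c below the surface of column A) and equate Σ ρ_i t_i down to z_c; mantle fills any gap and the z_c terms cancel.
Column A: 2.69×2.17 + 27.2×2.68 + (z_c − 29.89)×3.37
Column B: 3.56×0 + x×2.83 + (z_c − 3.56 − 0 − x)×3.37
The z_c×3.37 term appears on both sides and cancels. Collect the known terms of each column as K = Σ(ρt)_known − 3.37 × (depth of known layers): K_A = 78.7333 − 3.37×29.89 = −21.996; K_B = 0 − 3.37×(3.56 + 0) = −11.9972.
Balance: K_A = K_B − x×(3.37 − 2.83), so x = (K_B − K_A)/(3.37 − 2.83) = 9.9988/0.54 = 18.5 km.

18.5 km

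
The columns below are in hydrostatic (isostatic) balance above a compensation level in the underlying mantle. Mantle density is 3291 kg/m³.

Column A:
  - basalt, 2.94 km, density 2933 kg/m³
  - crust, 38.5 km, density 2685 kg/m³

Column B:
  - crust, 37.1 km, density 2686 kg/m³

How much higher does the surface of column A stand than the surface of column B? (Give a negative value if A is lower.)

For any compensation level in the mantle, the mantle terms cancel and isostasy reduces to e = (Σt_A − Σt_B) − (Σ(ρt)_A − Σ(ρt)_B) / ρ_m.
Σt_A = 41.44 km; Σt_B = 37.1 km; Σ(ρt)_A = 111995.52; Σ(ρt)_B = 99650.6 (in km·kg/m³).
e = (41.44 − 37.1) − (111995.52 − 99650.6) / 3291 = 0.589 km.

0.589 km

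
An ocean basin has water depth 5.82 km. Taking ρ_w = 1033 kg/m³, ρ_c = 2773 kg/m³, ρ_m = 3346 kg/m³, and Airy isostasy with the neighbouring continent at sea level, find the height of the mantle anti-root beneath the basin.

17.7 km

By Archimedes' principle applied to the lithosphere: replacing crust with seawater at the top is compensated by replacing crust with mantle at the base: d (ρ_c − ρ_w) = a (ρ_m − ρ_c).
a = d (ρ_c − ρ_w)/(ρ_m − ρ_c) = 5.82 km × 1740/573 = 17.7 km.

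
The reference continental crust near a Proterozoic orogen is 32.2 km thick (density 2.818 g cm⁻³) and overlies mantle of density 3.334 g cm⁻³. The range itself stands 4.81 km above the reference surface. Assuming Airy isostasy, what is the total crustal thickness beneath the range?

Root depth r = h ρ_c / (ρ_m − ρ_c) = 4.81 km × 2.818 / 0.516 = 26.27 km.
Total thickness = T + h + r = 32.2 km + 4.81 km + 26.27 km = 63.3 km.

63.3 km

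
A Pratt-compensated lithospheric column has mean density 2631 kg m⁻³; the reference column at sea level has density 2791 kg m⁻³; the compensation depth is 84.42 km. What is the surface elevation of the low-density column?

5.13 km

ρ_ref D = ρ (D + h) → h = D (ρ_ref − ρ)/ρ.
h = 84.42 km × (2791 − 2631)/2631 = 5.13 km.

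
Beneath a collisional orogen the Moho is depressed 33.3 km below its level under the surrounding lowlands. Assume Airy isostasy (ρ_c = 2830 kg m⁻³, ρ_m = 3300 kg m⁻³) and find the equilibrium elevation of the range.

For local isostatic compensation: ρ_c h = (ρ_m − ρ_c) r.
h = r (ρ_m − ρ_c) / ρ_c = 33.3 km × (3300 − 2830) / 2830 = 5.53 km.

5.53 km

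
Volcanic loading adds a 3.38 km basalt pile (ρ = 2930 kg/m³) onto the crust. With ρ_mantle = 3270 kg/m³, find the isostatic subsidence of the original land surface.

3.03 km

Subaerial loading: s = t ρ_load / ρ_m.
s = 3.38 km × 2930/3270 = 3.03 km.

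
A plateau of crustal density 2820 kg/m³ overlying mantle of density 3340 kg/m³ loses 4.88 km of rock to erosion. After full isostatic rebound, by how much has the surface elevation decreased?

0.76 km

Rebound u = e ρ_c/ρ_m = 4.88 km × 2820/3340 = 4.12 km.
Net surface drop = e − u = 4.88 km − 4.12 km = e (ρ_m − ρ_c)/ρ_m = 0.76 km.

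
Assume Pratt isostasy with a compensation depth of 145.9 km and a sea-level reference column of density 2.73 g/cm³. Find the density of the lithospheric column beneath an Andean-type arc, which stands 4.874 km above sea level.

2.64 g/cm³

Pratt balance: ρ_ref D = ρ (D + h).
ρ = ρ_ref D/(D + h) = 2.73 × 145.9 km/(145.9 km + 4.874 km) = 2.64 g/cm³.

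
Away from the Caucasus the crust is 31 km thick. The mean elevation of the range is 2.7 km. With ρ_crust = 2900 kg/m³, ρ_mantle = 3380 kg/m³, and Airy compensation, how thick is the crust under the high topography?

50 km

Root depth r = h ρ_c / (ρ_m − ρ_c) = 2.7 km × 2900 / 480 = 16.31 km.
Total thickness = T + h + r = 31 km + 2.7 km + 16.31 km = 50 km.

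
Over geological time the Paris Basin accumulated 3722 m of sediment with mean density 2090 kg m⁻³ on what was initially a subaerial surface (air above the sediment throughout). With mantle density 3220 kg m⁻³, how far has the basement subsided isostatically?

2420 m

Subaerial load: s = t ρ_sed / ρ_m = 3722 m × 2090/3220 = 2420 m.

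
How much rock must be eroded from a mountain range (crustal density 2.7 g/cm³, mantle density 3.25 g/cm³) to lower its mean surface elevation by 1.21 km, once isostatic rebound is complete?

7.15 km

Net drop Δ = e − u = e − e ρ_c/ρ_m = e (ρ_m − ρ_c)/ρ_m.
e = Δ ρ_m/(ρ_m − ρ_c) = 1.21 km × 3.25/0.55 = 7.15 km.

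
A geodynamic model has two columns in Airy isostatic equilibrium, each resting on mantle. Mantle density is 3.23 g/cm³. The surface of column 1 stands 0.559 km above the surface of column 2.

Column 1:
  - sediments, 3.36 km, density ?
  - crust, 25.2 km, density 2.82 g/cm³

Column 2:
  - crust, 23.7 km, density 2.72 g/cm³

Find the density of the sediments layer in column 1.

2.17 g/cm³

Take the compensation level at the base of the deeper column (depth z_c below the surface of column 1) and equate Σ ρ_i t_i down to z_c; mantle fills any gap and the z_c terms cancel.
Column 1: 3.36×ρ + 25.2×2.82 + (z_c − 28.56)×3.23
Column 2: 0.559×0 + 23.7×2.72 + (z_c − 0.559 − 23.7)×3.23
The z_c×3.23 term appears on both sides and cancels. Collect the known terms of each column as K = Σ(ρt)_known − 3.23 × (depth of known layers): K_1 = 71.064 − 3.23×28.56 = −21.1848; K_2 = 64.464 − 3.23×(0.559 + 23.7) = −13.89257.
Balance: K_1 + 3.36×ρ = K_2, so ρ = (K_2 − K_1)/3.36 = 7.29223/3.36 = 2.17 g/cm³.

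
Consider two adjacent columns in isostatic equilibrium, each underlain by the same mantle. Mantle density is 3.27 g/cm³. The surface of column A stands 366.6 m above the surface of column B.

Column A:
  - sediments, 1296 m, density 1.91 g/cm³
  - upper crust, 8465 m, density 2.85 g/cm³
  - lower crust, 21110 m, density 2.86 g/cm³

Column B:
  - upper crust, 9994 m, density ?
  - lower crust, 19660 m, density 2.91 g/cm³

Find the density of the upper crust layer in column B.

Take the compensation level at the base of the deeper column (depth z_c below the surface of column A) and equate Σ ρ_i t_i down to z_c; mantle fills any gap and the z_c terms cancel.
Column A: 1296×1.91 + 8465×2.85 + 21110×2.86 + (z_c − 30871)×3.27
Column B: 366.6×0 + 9994×ρ + 19660×2.91 + (z_c − 366.6 − 29654)×3.27
The z_c×3.27 term appears on both sides and cancels. Collect the known terms of each column as K = Σ(ρt)_known − 3.27 × (depth of known layers): K_A = 86975.21 − 3.27×30871 = −13972.96; K_B = 57210.6 − 3.27×(366.6 + 29654) = −40956.762.
Balance: K_A = K_B + 9994×ρ, so ρ = (K_A − K_B)/9994 = 26983.8/9994 = 2.7 g/cm³.

2.7 g/cm³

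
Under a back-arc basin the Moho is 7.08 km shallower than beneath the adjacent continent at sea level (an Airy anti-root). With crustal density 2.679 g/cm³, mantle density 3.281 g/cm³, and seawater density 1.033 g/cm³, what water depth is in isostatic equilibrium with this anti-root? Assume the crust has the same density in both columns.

2.59 km

Replacing a thickness d of crust by seawater at the top must be balanced by replacing crust with mantle at the base: d (ρ_c − ρ_w) = a (ρ_m − ρ_c).
d = a (ρ_m − ρ_c)/(ρ_c − ρ_w) = 7.08 km × 0.602/1.646 = 2.59 km.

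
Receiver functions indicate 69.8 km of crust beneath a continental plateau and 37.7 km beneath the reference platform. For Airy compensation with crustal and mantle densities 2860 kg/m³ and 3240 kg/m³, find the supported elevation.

Excess crust Δ = 69.8 km − 37.7 km = 32.1 km, split between elevation h and root r with h + r = Δ.
Airy balance ρ_c h = (ρ_m − ρ_c) r gives r = h ρ_c/(ρ_m − ρ_c), so h (1 + ρ_c/(ρ_m − ρ_c)) = Δ, i.e. h = Δ (ρ_m − ρ_c)/ρ_m.
h = 32.1 km × 380/3240 = 3.76 km.

3.76 km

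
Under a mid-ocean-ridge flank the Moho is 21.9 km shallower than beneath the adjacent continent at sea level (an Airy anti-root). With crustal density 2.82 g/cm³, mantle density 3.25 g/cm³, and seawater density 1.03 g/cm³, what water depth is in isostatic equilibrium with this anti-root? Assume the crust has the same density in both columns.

Replacing a thickness d of crust by seawater at the top must be balanced by replacing crust with mantle at the base: d (ρ_c − ρ_w) = a (ρ_m − ρ_c).
d = a (ρ_m − ρ_c)/(ρ_c − ρ_w) = 21.9 km × 0.43/1.79 = 5.26 km.

5.26 km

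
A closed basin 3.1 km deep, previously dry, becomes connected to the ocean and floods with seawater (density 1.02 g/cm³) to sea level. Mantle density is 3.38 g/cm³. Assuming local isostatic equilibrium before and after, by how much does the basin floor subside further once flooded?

1.34 km

After flooding the water column is d + s deep. Its weight must equal the weight of mantle displaced by the extra subsidence s: (d + s) ρ_w = s ρ_m.
s = d ρ_w / (ρ_m − ρ_w) = 3.1 km × 1.02/(3.38 − 1.02) = 1.34 km.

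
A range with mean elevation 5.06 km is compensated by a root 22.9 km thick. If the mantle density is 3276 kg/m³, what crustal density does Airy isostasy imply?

ρ_c h = (ρ_m − ρ_c) r → ρ_c (h + r) = ρ_m r → ρ_c = ρ_m r / (h + r).
ρ_c = 3276 × 22.9 km / (5.06 km + 22.9 km) = 2680 kg/m³.

2680 kg/m³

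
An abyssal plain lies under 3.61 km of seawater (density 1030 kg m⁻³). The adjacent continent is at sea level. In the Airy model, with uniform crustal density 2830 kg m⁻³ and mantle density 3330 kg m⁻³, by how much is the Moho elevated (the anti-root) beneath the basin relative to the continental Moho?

By Archimedes' principle applied to the lithosphere: replacing crust with seawater at the top is compensated by replacing crust with mantle at the base: d (ρ_c − ρ_w) = a (ρ_m − ρ_c).
a = d (ρ_c − ρ_w)/(ρ_m − ρ_c) = 3.61 km × 1800/500 = 13 km.

13 km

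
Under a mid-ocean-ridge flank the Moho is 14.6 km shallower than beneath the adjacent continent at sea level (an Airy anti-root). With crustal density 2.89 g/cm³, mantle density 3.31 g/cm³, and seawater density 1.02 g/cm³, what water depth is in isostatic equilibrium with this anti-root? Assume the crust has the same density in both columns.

Replacing a thickness d of crust by seawater at the top must be balanced by replacing crust with mantle at the base: d (ρ_c − ρ_w) = a (ρ_m − ρ_c).
d = a (ρ_m − ρ_c)/(ρ_c − ρ_w) = 14.6 km × 0.42/1.87 = 3.28 km.

3.28 km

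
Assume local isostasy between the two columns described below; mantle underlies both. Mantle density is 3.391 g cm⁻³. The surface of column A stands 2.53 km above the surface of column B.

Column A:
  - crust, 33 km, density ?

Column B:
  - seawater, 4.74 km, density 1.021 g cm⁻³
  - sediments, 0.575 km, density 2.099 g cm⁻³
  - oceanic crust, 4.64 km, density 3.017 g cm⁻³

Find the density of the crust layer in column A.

Take the compensation level at the base of the deeper column (depth z_c below the surface of column A) and equate Σ ρ_i t_i down to z_c; mantle fills any gap and the z_c terms cancel.
Column A: 33×ρ + (z_c − 33)×3.391
Column B: 2.53×0 + 4.74×1.021 + 0.575×2.099 + 4.64×3.017 + (z_c − 2.53 − 9.955)×3.391
The z_c×3.391 term appears on both sides and cancels. Collect the known terms of each column as K = Σ(ρt)_known − 3.391 × (depth of known layers): K_A = 0 − 3.391×33 = −111.903; K_B = 20.045345 − 3.391×(2.53 + 9.955) = −22.29129.
Balance: K_A + 33×ρ = K_B, so ρ = (K_B − K_A)/33 = 89.6117/33 = 2.72 g cm⁻³.

2.72 g cm⁻³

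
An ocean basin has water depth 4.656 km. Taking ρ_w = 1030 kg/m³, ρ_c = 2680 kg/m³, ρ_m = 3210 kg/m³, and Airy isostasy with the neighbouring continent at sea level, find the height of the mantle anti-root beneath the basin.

14.5 km

Isostatic balance requires: replacing crust with seawater at the top is compensated by replacing crust with mantle at the base: d (ρ_c − ρ_w) = a (ρ_m − ρ_c).
a = d (ρ_c − ρ_w)/(ρ_m − ρ_c) = 4.656 km × 1650/530 = 14.5 km.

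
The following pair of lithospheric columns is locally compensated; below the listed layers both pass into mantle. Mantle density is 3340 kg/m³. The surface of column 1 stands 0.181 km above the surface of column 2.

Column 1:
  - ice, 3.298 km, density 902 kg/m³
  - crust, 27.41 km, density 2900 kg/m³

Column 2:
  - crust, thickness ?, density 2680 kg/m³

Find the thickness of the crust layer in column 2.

29.5 km

Take the compensation level at the base of the deeper column (depth z_c below the surface of column 1) and equate Σ ρ_i t_i down to z_c; mantle fills any gap and the z_c terms cancel.
Column 1: 3.298×902 + 27.41×2900 + (z_c − 30.708)×3340
Column 2: 0.181×0 + x×2680 + (z_c − 0.181 − 0 − x)×3340
The z_c×3340 term appears on both sides and cancels. Collect the known terms of each column as K = Σ(ρt)_known − 3340 × (depth of known layers): K_1 = 82463.796 − 3340×30.708 = −20100.924; K_2 = 0 − 3340×(0.181 + 0) = −604.54.
Balance: K_1 = K_2 − x×(3340 − 2680), so x = (K_2 − K_1)/(3340 − 2680) = 19496.4/660 = 29.5 km.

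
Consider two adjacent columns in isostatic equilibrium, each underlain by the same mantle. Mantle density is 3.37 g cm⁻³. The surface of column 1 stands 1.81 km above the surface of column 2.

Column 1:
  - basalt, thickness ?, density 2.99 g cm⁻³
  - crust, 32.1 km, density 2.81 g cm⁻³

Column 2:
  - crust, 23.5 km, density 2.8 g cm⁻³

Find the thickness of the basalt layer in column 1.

4 km

Take the compensation level at the base of the deeper column (depth z_c below the surface of column 1) and equate Σ ρ_i t_i down to z_c; mantle fills any gap and the z_c terms cancel.
Column 1: x×2.99 + 32.1×2.81 + (z_c − 32.1 − x)×3.37
Column 2: 1.81×0 + 23.5×2.8 + (z_c − 1.81 − 23.5)×3.37
The z_c×3.37 term appears on both sides and cancels. Collect the known terms of each column as K = Σ(ρt)_known − 3.37 × (depth of known layers): K_1 = 90.201 − 3.37×32.1 = −17.976; K_2 = 65.8 − 3.37×(1.81 + 23.5) = −19.4947.
Balance: K_1 − x×(3.37 − 2.99) = K_2, so x = (K_1 − K_2)/(3.37 − 2.99) = 1.5187/0.38 = 4 km.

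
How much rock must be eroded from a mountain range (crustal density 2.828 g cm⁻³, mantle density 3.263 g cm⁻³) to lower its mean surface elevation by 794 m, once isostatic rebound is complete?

5960 m

Net drop Δ = e − u = e − e ρ_c/ρ_m = e (ρ_m − ρ_c)/ρ_m.
e = Δ ρ_m/(ρ_m − ρ_c) = 794 m × 3.263/0.435 = 5960 m.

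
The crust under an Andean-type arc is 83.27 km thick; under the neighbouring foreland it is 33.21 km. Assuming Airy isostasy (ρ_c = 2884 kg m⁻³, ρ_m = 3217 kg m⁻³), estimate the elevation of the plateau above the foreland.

Excess crust Δ = 83.27 km − 33.21 km = 50.06 km, split between elevation h and root r with h + r = Δ.
Airy balance ρ_c h = (ρ_m − ρ_c) r gives r = h ρ_c/(ρ_m − ρ_c), so h (1 + ρ_c/(ρ_m − ρ_c)) = Δ, i.e. h = Δ (ρ_m − ρ_c)/ρ_m.
h = 50.06 km × 333/3217 = 5.18 km.

5.18 km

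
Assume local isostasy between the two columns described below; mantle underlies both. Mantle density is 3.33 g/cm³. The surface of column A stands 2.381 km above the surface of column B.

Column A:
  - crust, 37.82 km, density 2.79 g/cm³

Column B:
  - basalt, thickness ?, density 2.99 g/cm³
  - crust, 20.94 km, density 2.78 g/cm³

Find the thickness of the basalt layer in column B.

2.87 km

Take the compensation level at the base of the deeper column (depth z_c below the surface of column A) and equate Σ ρ_i t_i down to z_c; mantle fills any gap and the z_c terms cancel.
Column A: 37.82×2.79 + (z_c − 37.82)×3.33
Column B: 2.381×0 + x×2.99 + 20.94×2.78 + (z_c − 2.381 − 20.94 − x)×3.33
The z_c×3.33 term appears on both sides and cancels. Collect the known terms of each column as K = Σ(ρt)_known − 3.33 × (depth of known layers): K_A = 105.5178 − 3.33×37.82 = −20.4228; K_B = 58.2132 − 3.33×(2.381 + 20.94) = −19.44573.
Balance: K_A = K_B − x×(3.33 − 2.99), so x = (K_B − K_A)/(3.33 − 2.99) = 0.97707/0.34 = 2.87 km.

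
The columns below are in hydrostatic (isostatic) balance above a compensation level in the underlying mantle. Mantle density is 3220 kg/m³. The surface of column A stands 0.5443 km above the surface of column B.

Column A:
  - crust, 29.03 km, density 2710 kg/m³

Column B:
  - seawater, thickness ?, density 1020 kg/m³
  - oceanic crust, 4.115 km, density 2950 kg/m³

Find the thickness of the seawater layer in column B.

5.43 km

Take the compensation level at the base of the deeper column (depth z_c below the surface of column A) and equate Σ ρ_i t_i down to z_c; mantle fills any gap and the z_c terms cancel.
Column A: 29.03×2710 + (z_c − 29.03)×3220
Column B: 0.5443×0 + x×1020 + 4.115×2950 + (z_c − 0.5443 − 4.115 − x)×3220
The z_c×3220 term appears on both sides and cancels. Collect the known terms of each column as K = Σ(ρt)_known − 3220 × (depth of known layers): K_A = 78671.3 − 3220×29.03 = −14805.3; K_B = 12139.25 − 3220×(0.5443 + 4.115) = −2863.696.
Balance: K_A = K_B − x×(3220 − 1020), so x = (K_B − K_A)/(3220 − 1020) = 11941.6/2200 = 5.43 km.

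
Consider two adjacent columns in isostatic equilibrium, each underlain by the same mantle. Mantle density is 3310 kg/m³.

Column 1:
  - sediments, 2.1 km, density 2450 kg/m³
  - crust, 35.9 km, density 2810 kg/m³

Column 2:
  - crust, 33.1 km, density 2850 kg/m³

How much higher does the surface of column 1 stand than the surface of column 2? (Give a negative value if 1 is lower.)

1.37 km

For any compensation level in the mantle, the mantle terms cancel and isostasy reduces to e = (Σt_1 − Σt_2) − (Σ(ρt)_1 − Σ(ρt)_2) / ρ_m.
Σt_1 = 38 km; Σt_2 = 33.1 km; Σ(ρt)_1 = 106024; Σ(ρt)_2 = 94335 (in km·kg/m³).
e = (38 − 33.1) − (106024 − 94335) / 3310 = 1.37 km.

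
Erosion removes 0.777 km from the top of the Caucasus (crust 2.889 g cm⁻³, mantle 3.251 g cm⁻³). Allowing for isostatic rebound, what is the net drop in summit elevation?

0.0865 km

Rebound u = e ρ_c/ρ_m = 0.777 km × 2.889/3.251 = 0.6905 km.
Net surface drop = e − u = 0.777 km − 0.6905 km = e (ρ_m − ρ_c)/ρ_m = 0.0865 km.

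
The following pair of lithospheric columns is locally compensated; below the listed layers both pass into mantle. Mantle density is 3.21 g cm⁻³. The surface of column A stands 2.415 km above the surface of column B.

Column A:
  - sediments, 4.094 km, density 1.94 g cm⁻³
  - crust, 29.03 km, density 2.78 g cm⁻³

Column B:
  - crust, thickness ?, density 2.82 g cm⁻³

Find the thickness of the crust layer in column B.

25.5 km

Take the compensation level at the base of the deeper column (depth z_c below the surface of column A) and equate Σ ρ_i t_i down to z_c; mantle fills any gap and the z_c terms cancel.
Column A: 4.094×1.94 + 29.03×2.78 + (z_c − 33.124)×3.21
Column B: 2.415×0 + x×2.82 + (z_c − 2.415 − 0 − x)×3.21
The z_c×3.21 term appears on both sides and cancels. Collect the known terms of each column as K = Σ(ρt)_known − 3.21 × (depth of known layers): K_A = 88.64576 − 3.21×33.124 = −17.68228; K_B = 0 − 3.21×(2.415 + 0) = −7.75215.
Balance: K_A = K_B − x×(3.21 − 2.82), so x = (K_B − K_A)/(3.21 − 2.82) = 9.93013/0.39 = 25.5 km.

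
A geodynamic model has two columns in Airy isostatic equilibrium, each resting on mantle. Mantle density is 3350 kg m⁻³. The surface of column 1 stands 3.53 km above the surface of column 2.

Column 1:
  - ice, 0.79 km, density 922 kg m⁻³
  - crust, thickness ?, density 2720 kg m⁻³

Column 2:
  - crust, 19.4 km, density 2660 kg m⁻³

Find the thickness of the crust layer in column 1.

37 km

Take the compensation level at the base of the deeper column (depth z_c below the surface of column 1) and equate Σ ρ_i t_i down to z_c; mantle fills any gap and the z_c terms cancel.
Column 1: 0.79×922 + x×2720 + (z_c − 0.79 − x)×3350
Column 2: 3.53×0 + 19.4×2660 + (z_c − 3.53 − 19.4)×3350
The z_c×3350 term appears on both sides and cancels. Collect the known terms of each column as K = Σ(ρt)_known − 3350 × (depth of known layers): K_1 = 728.38 − 3350×0.79 = −1918.12; K_2 = 51604 − 3350×(3.53 + 19.4) = −25211.5.
Balance: K_1 − x×(3350 − 2720) = K_2, so x = (K_1 − K_2)/(3350 − 2720) = 23293.4/630 = 37 km.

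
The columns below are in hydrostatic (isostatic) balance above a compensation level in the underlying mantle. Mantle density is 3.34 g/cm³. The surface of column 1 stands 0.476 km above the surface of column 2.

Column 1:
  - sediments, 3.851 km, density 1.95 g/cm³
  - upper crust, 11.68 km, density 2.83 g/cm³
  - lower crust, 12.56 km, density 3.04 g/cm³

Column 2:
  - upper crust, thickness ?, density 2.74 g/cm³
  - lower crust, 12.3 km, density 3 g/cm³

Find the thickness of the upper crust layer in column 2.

Take the compensation level at the base of the deeper column (depth z_c below the surface of column 1) and equate Σ ρ_i t_i down to z_c; mantle fills any gap and the z_c terms cancel.
Column 1: 3.851×1.95 + 11.68×2.83 + 12.56×3.04 + (z_c − 28.091)×3.34
Column 2: 0.476×0 + x×2.74 + 12.3×3 + (z_c − 0.476 − 12.3 − x)×3.34
The z_c×3.34 term appears on both sides and cancels. Collect the known terms of each column as K = Σ(ρt)_known − 3.34 × (depth of known layers): K_1 = 78.74625 − 3.34×28.091 = −15.07769; K_2 = 36.9 − 3.34×(0.476 + 12.3) = −5.77184.
Balance: K_1 = K_2 − x×(3.34 − 2.74), so x = (K_2 − K_1)/(3.34 − 2.74) = 9.30585/0.6 = 15.5 km.

15.5 km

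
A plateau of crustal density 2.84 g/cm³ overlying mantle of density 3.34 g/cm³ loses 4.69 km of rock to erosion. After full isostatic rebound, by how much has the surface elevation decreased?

Rebound u = e ρ_c/ρ_m = 4.69 km × 2.84/3.34 = 3.988 km.
Net surface drop = e − u = 4.69 km − 3.988 km = e (ρ_m − ρ_c)/ρ_m = 0.702 km.

0.702 km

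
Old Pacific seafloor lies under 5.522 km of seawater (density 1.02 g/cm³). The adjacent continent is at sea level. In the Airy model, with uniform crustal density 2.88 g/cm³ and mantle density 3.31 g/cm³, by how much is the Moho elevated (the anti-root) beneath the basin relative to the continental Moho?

23.9 km

In Airy isostatic equilibrium: replacing crust with seawater at the top is compensated by replacing crust with mantle at the base: d (ρ_c − ρ_w) = a (ρ_m − ρ_c).
a = d (ρ_c − ρ_w)/(ρ_m − ρ_c) = 5.522 km × 1.86/0.43 = 23.9 km.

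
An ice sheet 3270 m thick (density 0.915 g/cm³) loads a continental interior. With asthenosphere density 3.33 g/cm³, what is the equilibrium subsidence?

899 m

In Airy isostatic equilibrium: the ice load ρ_ice t is balanced by mantle displaced below, ρ_m s.
s = t ρ_ice / ρ_m = 3270 m × 0.915/3.33 = 899 m.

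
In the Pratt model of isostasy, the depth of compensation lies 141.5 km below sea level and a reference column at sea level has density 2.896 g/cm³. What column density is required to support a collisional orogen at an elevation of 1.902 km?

Pratt balance: ρ_ref D = ρ (D + h).
ρ = ρ_ref D/(D + h) = 2.896 × 141.5 km/(141.5 km + 1.902 km) = 2.86 g/cm³.

2.86 g/cm³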